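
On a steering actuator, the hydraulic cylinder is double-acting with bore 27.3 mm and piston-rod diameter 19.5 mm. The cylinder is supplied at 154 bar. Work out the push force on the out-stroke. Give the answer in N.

F ≈ 9010 N

Cap-side area A_cap = π/4 × (27.3 mm)² = 585.3 mm^2
F = P × A_cap = 154 bar × A_cap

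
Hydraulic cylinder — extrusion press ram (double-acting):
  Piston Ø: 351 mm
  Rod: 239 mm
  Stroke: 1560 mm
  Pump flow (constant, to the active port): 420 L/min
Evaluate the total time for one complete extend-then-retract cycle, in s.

Cap-side area A_cap = π/4 × (351 mm)² = 96760 mm^2
Rod-side annular area A_ann = π/4 × (351² − 239²) = 51900 mm^2
t_ext = A_cap·L/Q = 21.56 s
t_ret = A_ann·L/Q = 11.57 s
t_cycle = t_ext + t_ret

t ≈ 33.1 s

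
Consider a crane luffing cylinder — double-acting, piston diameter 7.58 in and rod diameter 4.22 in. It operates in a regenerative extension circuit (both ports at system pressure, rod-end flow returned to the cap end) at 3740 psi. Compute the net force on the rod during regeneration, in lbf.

With equal pressure on both faces, forces on the annular region cancel; the net push is pressure × rod cross-section.
Rod cross-section A_rod = π/4 × (4.22 in)² = 13.99 in^2
F = P × A_rod

F ≈ 52300 lbf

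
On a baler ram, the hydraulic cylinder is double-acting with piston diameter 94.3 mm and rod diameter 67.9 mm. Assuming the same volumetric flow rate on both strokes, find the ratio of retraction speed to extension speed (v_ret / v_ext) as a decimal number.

v_ret/v_ext ≈ 2.08

Cap-side area A_cap = π/4 × (94.3 mm)² = 6984 mm^2
Rod-side annular area A_ann = π/4 × (94.3² − 67.9²) = 3363 mm^2
For equal Q, v ∝ 1/A, so v_ret/v_ext = A_cap/A_ann.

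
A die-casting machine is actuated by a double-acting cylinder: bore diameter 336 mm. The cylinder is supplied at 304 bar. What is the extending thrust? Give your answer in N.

F ≈ 2.70e6 N

Cap-side area A_cap = π/4 × (336 mm)² = 88670 mm^2
F = P × A_cap = 304 bar × A_cap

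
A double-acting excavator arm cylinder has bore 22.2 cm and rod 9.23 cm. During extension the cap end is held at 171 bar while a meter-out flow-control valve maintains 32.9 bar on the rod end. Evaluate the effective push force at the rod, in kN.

Cap-side area A_cap = π/4 × (22.2 cm)² = 387.1 cm^2
Rod-side annular area A_ann = π/4 × (22.2² − 9.23²) = 320.2 cm^2
Net thrust = P_cap·A_cap − P_rod·A_ann = 661.9 kN − 105.3 kN

F ≈ 557 kN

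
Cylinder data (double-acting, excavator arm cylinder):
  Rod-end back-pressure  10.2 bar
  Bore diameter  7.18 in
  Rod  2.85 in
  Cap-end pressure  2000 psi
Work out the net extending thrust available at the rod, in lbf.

F ≈ 75900 lbf

Cap-side area A_cap = π/4 × (7.18 in)² = 40.49 in^2
Rod-side annular area A_ann = π/4 × (7.18² − 2.85²) = 34.11 in^2
Net thrust = P_cap·A_cap − P_rod·A_ann = 80980 lbf − 5046 lbf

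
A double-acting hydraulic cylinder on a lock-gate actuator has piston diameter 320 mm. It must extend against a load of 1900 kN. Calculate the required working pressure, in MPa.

P ≈ 23.6 MPa

Cap-side area A_cap = π/4 × (320 mm)² = 80420 mm^2
P = F / A = 1900 kN / A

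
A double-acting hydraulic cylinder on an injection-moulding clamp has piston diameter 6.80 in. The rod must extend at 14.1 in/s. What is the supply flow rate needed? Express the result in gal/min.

Q ≈ 133 gal/min

Cap-side area A_cap = π/4 × (6.80 in)² = 36.32 in^2
Q = A × v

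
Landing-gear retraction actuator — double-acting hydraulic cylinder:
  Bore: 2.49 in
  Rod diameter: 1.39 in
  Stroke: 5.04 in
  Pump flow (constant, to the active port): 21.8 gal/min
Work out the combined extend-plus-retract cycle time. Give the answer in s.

t ≈ 0.494 s

Cap-side area A_cap = π/4 × (2.49 in)² = 4.870 in^2
Rod-side annular area A_ann = π/4 × (2.49² − 1.39²) = 3.352 in^2
t_ext = A_cap·L/Q = 0.2924 s
t_ret = A_ann·L/Q = 0.2013 s
t_cycle = t_ext + t_ret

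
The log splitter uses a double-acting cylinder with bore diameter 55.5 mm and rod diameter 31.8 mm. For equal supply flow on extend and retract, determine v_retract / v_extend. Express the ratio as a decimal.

Cap-side area A_cap = π/4 × (55.5 mm)² = 2419 mm^2
Rod-side annular area A_ann = π/4 × (55.5² − 31.8²) = 1625 mm^2
For equal Q, v ∝ 1/A, so v_ret/v_ext = A_cap/A_ann.

v_ret/v_ext ≈ 1.49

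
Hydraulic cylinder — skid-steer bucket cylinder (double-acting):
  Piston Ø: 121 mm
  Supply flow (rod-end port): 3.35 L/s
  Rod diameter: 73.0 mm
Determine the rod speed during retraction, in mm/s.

Rod-side annular area A_ann = π/4 × (121² − 73.0²) = 7314 mm^2
Flow into the rod-end port fills the annular volume.
v = Q / A

v ≈ 458 mm/s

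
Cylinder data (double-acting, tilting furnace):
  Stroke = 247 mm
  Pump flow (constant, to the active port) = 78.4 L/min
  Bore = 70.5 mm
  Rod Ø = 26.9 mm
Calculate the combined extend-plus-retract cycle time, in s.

Cap-side area A_cap = π/4 × (70.5 mm)² = 3904 mm^2
Rod-side annular area A_ann = π/4 × (70.5² − 26.9²) = 3335 mm^2
t_ext = A_cap·L/Q = 0.7379 s
t_ret = A_ann·L/Q = 0.6305 s
t_cycle = t_ext + t_ret

t ≈ 1.37 s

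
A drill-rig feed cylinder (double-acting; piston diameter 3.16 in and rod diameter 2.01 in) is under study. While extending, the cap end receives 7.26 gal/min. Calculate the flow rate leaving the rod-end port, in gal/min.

Q_out ≈ 4.32 gal/min

Cap-side area A_cap = π/4 × (3.16 in)² = 7.843 in^2
Rod-side annular area A_ann = π/4 × (3.16² − 2.01²) = 4.670 in^2
Piston speed v = Q_in/A_cap; rod-end outflow Q_out = v × A_ann = Q_in × A_ann/A_cap.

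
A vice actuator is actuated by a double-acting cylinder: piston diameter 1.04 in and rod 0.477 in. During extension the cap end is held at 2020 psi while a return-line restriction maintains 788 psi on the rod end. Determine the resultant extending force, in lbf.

F ≈ 1190 lbf

Cap-side area A_cap = π/4 × (1.04 in)² = 0.8495 in^2
Rod-side annular area A_ann = π/4 × (1.04² − 0.477²) = 0.6708 in^2
Net thrust = P_cap·A_cap − P_rod·A_ann = 1716 lbf − 528.6 lbf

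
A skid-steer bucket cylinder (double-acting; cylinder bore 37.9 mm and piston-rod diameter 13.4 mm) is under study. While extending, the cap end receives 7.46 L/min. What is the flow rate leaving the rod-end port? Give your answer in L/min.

Cap-side area A_cap = π/4 × (37.9 mm)² = 1128 mm^2
Rod-side annular area A_ann = π/4 × (37.9² − 13.4²) = 987.1 mm^2
Piston speed v = Q_in/A_cap; rod-end outflow Q_out = v × A_ann = Q_in × A_ann/A_cap.

Q_out ≈ 6.53 L/min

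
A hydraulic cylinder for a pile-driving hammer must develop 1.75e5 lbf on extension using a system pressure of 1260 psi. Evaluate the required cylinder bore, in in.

D ≈ 13.3 in

Extension force acts on the full piston face: F = P × (π/4)D².
D = √(4F / (πP)) = √(4 × 1.75e5 lbf / (π × 1260 psi))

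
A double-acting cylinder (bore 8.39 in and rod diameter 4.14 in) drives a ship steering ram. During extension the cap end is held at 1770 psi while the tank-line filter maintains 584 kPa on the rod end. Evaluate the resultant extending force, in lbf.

F ≈ 94300 lbf

Cap-side area A_cap = π/4 × (8.39 in)² = 55.29 in^2
Rod-side annular area A_ann = π/4 × (8.39² − 4.14²) = 41.82 in^2
Net thrust = P_cap·A_cap − P_rod·A_ann = 97860 lbf − 3543 lbf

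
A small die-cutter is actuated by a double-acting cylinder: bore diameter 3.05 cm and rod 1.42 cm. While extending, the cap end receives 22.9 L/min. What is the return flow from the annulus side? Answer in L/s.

Cap-side area A_cap = π/4 × (3.05 cm)² = 7.306 cm^2
Rod-side annular area A_ann = π/4 × (3.05² − 1.42²) = 5.722 cm^2
Piston speed v = Q_in/A_cap; rod-end outflow Q_out = v × A_ann = Q_in × A_ann/A_cap.

Q_out ≈ 0.299 L/s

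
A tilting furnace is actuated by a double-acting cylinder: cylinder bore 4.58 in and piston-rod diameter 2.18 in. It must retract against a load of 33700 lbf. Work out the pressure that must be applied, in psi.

P ≈ 2640 psi

Rod-side annular area A_ann = π/4 × (4.58² − 2.18²) = 12.74 in^2
Retraction: pressure acts on the annular area.
P = F / A = 33700 lbf / A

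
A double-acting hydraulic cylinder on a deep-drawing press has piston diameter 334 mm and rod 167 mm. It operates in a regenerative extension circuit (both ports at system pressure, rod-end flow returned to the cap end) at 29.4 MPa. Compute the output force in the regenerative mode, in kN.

With equal pressure on both faces, forces on the annular region cancel; the net push is pressure × rod cross-section.
Rod cross-section A_rod = π/4 × (167 mm)² = 21900 mm^2
F = P × A_rod

F ≈ 644 kN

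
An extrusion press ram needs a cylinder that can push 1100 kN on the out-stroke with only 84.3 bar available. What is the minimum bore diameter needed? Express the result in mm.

Extension force acts on the full piston face: F = P × (π/4)D².
D = √(4F / (πP)) = √(4 × 1100 kN / (π × 84.3 bar))

D ≈ 408 mm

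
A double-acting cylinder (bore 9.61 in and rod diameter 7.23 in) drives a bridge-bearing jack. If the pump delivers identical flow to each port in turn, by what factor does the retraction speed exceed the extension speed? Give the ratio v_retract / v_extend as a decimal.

v_ret/v_ext ≈ 2.30

Cap-side area A_cap = π/4 × (9.61 in)² = 72.53 in^2
Rod-side annular area A_ann = π/4 × (9.61² − 7.23²) = 31.48 in^2
For equal Q, v ∝ 1/A, so v_ret/v_ext = A_cap/A_ann.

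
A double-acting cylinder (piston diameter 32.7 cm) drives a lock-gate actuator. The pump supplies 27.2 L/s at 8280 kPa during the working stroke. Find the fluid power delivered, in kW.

W ≈ 225 kW

Hydraulic power = P × Q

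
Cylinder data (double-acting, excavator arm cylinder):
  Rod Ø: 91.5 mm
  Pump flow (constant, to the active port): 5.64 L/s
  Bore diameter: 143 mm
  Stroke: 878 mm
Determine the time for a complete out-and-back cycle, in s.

Cap-side area A_cap = π/4 × (143 mm)² = 16060 mm^2
Rod-side annular area A_ann = π/4 × (143² − 91.5²) = 9485 mm^2
t_ext = A_cap·L/Q = 2.500 s
t_ret = A_ann·L/Q = 1.477 s
t_cycle = t_ext + t_ret

t ≈ 3.98 s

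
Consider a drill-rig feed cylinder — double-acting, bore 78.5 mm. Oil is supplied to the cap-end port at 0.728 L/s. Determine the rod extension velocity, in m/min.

Cap-side area A_cap = π/4 × (78.5 mm)² = 4840 mm^2
v = Q / A

v ≈ 9.03 m/min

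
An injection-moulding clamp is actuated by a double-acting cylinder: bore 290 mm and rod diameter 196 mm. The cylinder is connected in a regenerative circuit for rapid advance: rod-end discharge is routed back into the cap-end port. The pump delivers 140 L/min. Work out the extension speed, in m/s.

In regeneration the rod-end outflow joins the pump flow into the cap end, so the net volume the pump must supply per unit advance equals the rod cross-section area.
Rod cross-section A_rod = π/4 × (196 mm)² = 30170 mm^2
v = Q_pump / A_rod

v ≈ 0.0773 m/s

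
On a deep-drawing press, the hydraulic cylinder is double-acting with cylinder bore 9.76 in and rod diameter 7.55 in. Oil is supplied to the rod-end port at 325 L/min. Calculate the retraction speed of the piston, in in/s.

Rod-side annular area A_ann = π/4 × (9.76² − 7.55²) = 30.05 in^2
Flow into the rod-end port fills the annular volume.
v = Q / A

v ≈ 11.0 in/s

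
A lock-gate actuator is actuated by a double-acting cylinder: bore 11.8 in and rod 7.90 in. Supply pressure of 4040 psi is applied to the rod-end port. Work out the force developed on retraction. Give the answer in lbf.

Rod-side annular area A_ann = π/4 × (11.8² − 7.90²) = 60.34 in^2
On retraction the pressure acts on the annular area (bore minus rod).
F = P × A_ann

F ≈ 2.44e5 lbf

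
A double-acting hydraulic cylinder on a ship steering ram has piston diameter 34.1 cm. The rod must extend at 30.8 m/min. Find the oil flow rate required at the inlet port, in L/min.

Q ≈ 2810 L/min

Cap-side area A_cap = π/4 × (34.1 cm)² = 913.3 cm^2
Q = A × v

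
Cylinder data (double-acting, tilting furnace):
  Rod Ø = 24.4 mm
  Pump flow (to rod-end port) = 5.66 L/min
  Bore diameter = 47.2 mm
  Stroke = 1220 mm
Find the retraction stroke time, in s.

t ≈ 16.6 s

Rod-side annular area A_ann = π/4 × (47.2² − 24.4²) = 1282 mm^2
Swept volume V = A × L; t = V / Q = A·L / Q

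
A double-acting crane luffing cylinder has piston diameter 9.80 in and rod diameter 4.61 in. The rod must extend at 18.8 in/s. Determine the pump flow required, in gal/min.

Cap-side area A_cap = π/4 × (9.80 in)² = 75.43 in^2
Q = A × v

Q ≈ 368 gal/min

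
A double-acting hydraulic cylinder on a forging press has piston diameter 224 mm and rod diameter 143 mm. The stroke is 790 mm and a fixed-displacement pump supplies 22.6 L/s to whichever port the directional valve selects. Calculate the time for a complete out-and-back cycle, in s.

Cap-side area A_cap = π/4 × (224 mm)² = 39410 mm^2
Rod-side annular area A_ann = π/4 × (224² − 143²) = 23350 mm^2
t_ext = A_cap·L/Q = 1.378 s
t_ret = A_ann·L/Q = 0.8161 s
t_cycle = t_ext + t_ret

t ≈ 2.19 s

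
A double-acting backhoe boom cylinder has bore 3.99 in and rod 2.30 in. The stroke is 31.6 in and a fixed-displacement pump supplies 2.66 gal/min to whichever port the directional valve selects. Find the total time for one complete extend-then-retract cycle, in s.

t ≈ 64.3 s

Cap-side area A_cap = π/4 × (3.99 in)² = 12.50 in^2
Rod-side annular area A_ann = π/4 × (3.99² − 2.30²) = 8.349 in^2
t_ext = A_cap·L/Q = 38.58 s
t_ret = A_ann·L/Q = 25.76 s
t_cycle = t_ext + t_ret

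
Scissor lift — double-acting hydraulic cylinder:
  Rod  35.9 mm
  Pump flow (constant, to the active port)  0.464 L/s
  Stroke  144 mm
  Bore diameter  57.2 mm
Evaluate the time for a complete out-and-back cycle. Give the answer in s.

Cap-side area A_cap = π/4 × (57.2 mm)² = 2570 mm^2
Rod-side annular area A_ann = π/4 × (57.2² − 35.9²) = 1557 mm^2
t_ext = A_cap·L/Q = 0.7975 s
t_ret = A_ann·L/Q = 0.4834 s
t_cycle = t_ext + t_ret

t ≈ 1.28 s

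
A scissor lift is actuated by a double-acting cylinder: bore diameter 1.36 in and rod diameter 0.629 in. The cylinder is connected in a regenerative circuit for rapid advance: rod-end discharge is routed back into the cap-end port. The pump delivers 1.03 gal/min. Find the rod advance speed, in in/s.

v ≈ 12.8 in/s

In regeneration the rod-end outflow joins the pump flow into the cap end, so the net volume the pump must supply per unit advance equals the rod cross-section area.
Rod cross-section A_rod = π/4 × (0.629 in)² = 0.3107 in^2
v = Q_pump / A_rod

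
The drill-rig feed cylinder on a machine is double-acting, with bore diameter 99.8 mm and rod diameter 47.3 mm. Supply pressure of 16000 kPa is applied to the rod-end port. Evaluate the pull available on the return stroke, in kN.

Rod-side annular area A_ann = π/4 × (99.8² − 47.3²) = 6065 mm^2
On retraction the pressure acts on the annular area (bore minus rod).
F = P × A_ann

F ≈ 97.0 kN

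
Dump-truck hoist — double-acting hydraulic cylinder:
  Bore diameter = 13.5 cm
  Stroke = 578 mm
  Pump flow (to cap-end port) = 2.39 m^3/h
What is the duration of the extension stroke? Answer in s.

t ≈ 12.5 s

Cap-side area A_cap = π/4 × (13.5 cm)² = 143.1 cm^2
Swept volume V = A × L; t = V / Q = A·L / Q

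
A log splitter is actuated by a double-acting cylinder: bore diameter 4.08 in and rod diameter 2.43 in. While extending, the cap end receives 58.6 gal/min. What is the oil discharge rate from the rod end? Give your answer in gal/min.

Q_out ≈ 37.8 gal/min

Cap-side area A_cap = π/4 × (4.08 in)² = 13.07 in^2
Rod-side annular area A_ann = π/4 × (4.08² − 2.43²) = 8.436 in^2
Piston speed v = Q_in/A_cap; rod-end outflow Q_out = v × A_ann = Q_in × A_ann/A_cap.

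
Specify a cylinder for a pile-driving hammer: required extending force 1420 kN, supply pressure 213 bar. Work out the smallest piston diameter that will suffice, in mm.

D ≈ 291 mm

Extension force acts on the full piston face: F = P × (π/4)D².
D = √(4F / (πP)) = √(4 × 1420 kN / (π × 213 bar))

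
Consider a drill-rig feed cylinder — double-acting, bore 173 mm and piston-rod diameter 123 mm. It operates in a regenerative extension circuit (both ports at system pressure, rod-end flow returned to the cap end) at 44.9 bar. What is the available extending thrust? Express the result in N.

F ≈ 53400 N

With equal pressure on both faces, forces on the annular region cancel; the net push is pressure × rod cross-section.
Rod cross-section A_rod = π/4 × (123 mm)² = 11880 mm^2
F = P × A_rod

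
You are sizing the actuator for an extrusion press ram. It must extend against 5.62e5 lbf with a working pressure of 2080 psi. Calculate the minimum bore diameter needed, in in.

Extension force acts on the full piston face: F = P × (π/4)D².
D = √(4F / (πP)) = √(4 × 5.62e5 lbf / (π × 2080 psi))

D ≈ 18.5 in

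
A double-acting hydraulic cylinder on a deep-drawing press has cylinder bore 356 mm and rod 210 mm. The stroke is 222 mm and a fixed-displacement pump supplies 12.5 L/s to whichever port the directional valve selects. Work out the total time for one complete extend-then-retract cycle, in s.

Cap-side area A_cap = π/4 × (356 mm)² = 99540 mm^2
Rod-side annular area A_ann = π/4 × (356² − 210²) = 64900 mm^2
t_ext = A_cap·L/Q = 1.768 s
t_ret = A_ann·L/Q = 1.153 s
t_cycle = t_ext + t_ret

t ≈ 2.92 s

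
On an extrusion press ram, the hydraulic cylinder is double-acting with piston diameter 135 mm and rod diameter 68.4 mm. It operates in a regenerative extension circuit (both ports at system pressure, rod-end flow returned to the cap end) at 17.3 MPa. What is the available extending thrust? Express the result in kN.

F ≈ 63.6 kN

With equal pressure on both faces, forces on the annular region cancel; the net push is pressure × rod cross-section.
Rod cross-section A_rod = π/4 × (68.4 mm)² = 3675 mm^2
F = P × A_rod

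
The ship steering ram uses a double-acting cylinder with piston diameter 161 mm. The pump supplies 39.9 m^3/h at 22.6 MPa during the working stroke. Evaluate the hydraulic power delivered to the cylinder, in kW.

Hydraulic power = P × Q

W ≈ 250 kW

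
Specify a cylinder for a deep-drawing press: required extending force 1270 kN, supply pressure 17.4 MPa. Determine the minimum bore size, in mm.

Extension force acts on the full piston face: F = P × (π/4)D².
D = √(4F / (πP)) = √(4 × 1270 kN / (π × 17.4 MPa))

D ≈ 305 mm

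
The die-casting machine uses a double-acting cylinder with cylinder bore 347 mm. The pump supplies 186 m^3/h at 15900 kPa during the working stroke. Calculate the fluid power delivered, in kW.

W ≈ 822 kW

Hydraulic power = P × Q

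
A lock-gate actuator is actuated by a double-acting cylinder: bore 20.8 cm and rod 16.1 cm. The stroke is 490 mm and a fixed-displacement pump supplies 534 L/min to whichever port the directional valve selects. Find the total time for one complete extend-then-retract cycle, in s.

t ≈ 2.62 s

Cap-side area A_cap = π/4 × (20.8 cm)² = 339.8 cm^2
Rod-side annular area A_ann = π/4 × (20.8² − 16.1²) = 136.2 cm^2
t_ext = A_cap·L/Q = 1.871 s
t_ret = A_ann·L/Q = 0.7499 s
t_cycle = t_ext + t_ret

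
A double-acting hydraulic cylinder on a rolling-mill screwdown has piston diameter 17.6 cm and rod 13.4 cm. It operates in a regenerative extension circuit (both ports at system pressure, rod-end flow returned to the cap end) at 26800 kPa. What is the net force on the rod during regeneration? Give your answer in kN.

With equal pressure on both faces, forces on the annular region cancel; the net push is pressure × rod cross-section.
Rod cross-section A_rod = π/4 × (13.4 cm)² = 141.0 cm^2
F = P × A_rod

F ≈ 378 kN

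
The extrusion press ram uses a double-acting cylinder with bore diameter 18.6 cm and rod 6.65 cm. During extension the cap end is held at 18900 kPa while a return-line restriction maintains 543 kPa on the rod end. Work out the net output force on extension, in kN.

F ≈ 501 kN

Cap-side area A_cap = π/4 × (18.6 cm)² = 271.7 cm^2
Rod-side annular area A_ann = π/4 × (18.6² − 6.65²) = 237.0 cm^2
Net thrust = P_cap·A_cap − P_rod·A_ann = 513.5 kN − 12.87 kN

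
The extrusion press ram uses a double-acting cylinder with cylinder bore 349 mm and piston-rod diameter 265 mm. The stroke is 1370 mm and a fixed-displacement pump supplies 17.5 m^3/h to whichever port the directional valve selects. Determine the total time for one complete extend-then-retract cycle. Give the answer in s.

t ≈ 38.4 s

Cap-side area A_cap = π/4 × (349 mm)² = 95660 mm^2
Rod-side annular area A_ann = π/4 × (349² − 265²) = 40510 mm^2
t_ext = A_cap·L/Q = 26.96 s
t_ret = A_ann·L/Q = 11.42 s
t_cycle = t_ext + t_ret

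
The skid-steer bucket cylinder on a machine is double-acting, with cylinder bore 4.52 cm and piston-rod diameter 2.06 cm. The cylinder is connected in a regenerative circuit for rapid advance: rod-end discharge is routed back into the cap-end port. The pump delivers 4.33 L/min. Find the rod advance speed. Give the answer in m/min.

v ≈ 13.0 m/min

In regeneration the rod-end outflow joins the pump flow into the cap end, so the net volume the pump must supply per unit advance equals the rod cross-section area.
Rod cross-section A_rod = π/4 × (2.06 cm)² = 3.333 cm^2
v = Q_pump / A_rod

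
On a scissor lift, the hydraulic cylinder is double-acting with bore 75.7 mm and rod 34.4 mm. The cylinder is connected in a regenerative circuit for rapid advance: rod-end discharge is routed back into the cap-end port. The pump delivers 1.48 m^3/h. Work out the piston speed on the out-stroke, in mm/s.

v ≈ 442 mm/s

In regeneration the rod-end outflow joins the pump flow into the cap end, so the net volume the pump must supply per unit advance equals the rod cross-section area.
Rod cross-section A_rod = π/4 × (34.4 mm)² = 929.4 mm^2
v = Q_pump / A_rod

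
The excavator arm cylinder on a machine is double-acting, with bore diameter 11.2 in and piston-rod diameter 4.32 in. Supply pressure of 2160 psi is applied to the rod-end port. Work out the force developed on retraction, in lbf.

Rod-side annular area A_ann = π/4 × (11.2² − 4.32²) = 83.86 in^2
On retraction the pressure acts on the annular area (bore minus rod).
F = P × A_ann

F ≈ 1.81e5 lbf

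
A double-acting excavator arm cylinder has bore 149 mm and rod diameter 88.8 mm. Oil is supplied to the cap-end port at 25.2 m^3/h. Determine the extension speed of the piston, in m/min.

v ≈ 24.1 m/min

Cap-side area A_cap = π/4 × (149 mm)² = 17440 mm^2
v = Q / A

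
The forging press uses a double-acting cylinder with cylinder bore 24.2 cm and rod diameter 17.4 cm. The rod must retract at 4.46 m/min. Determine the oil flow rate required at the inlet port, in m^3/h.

Q ≈ 5.95 m^3/h

Rod-side annular area A_ann = π/4 × (24.2² − 17.4²) = 222.2 cm^2
Q = A × v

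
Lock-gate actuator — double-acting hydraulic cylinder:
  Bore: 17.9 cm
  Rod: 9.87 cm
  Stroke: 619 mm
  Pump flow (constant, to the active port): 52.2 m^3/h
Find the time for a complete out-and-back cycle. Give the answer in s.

t ≈ 1.82 s

Cap-side area A_cap = π/4 × (17.9 cm)² = 251.6 cm^2
Rod-side annular area A_ann = π/4 × (17.9² − 9.87²) = 175.1 cm^2
t_ext = A_cap·L/Q = 1.074 s
t_ret = A_ann·L/Q = 0.7477 s
t_cycle = t_ext + t_ret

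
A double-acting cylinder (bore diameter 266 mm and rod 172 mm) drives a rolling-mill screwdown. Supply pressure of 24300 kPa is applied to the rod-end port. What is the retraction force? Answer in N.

F ≈ 7.86e5 N

Rod-side annular area A_ann = π/4 × (266² − 172²) = 32340 mm^2
On retraction the pressure acts on the annular area (bore minus rod).
F = P × A_ann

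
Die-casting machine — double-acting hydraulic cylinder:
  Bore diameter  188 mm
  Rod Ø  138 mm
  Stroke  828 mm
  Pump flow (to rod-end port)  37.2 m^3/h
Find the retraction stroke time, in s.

t ≈ 1.03 s

Rod-side annular area A_ann = π/4 × (188² − 138²) = 12800 mm^2
Swept volume V = A × L; t = V / Q = A·L / Q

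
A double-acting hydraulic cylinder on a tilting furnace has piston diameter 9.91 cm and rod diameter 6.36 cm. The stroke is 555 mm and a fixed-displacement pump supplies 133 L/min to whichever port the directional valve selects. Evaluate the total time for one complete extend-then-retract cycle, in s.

Cap-side area A_cap = π/4 × (9.91 cm)² = 77.13 cm^2
Rod-side annular area A_ann = π/4 × (9.91² − 6.36²) = 45.36 cm^2
t_ext = A_cap·L/Q = 1.931 s
t_ret = A_ann·L/Q = 1.136 s
t_cycle = t_ext + t_ret

t ≈ 3.07 s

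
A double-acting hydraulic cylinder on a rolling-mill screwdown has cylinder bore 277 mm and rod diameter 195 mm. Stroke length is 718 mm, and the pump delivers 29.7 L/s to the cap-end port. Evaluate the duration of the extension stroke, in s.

Cap-side area A_cap = π/4 × (277 mm)² = 60260 mm^2
Swept volume V = A × L; t = V / Q = A·L / Q

t ≈ 1.46 s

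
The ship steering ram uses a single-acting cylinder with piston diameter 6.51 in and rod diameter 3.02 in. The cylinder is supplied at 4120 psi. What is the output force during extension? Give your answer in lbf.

F ≈ 1.37e5 lbf

Cap-side area A_cap = π/4 × (6.51 in)² = 33.29 in^2
F = P × A_cap = 4120 psi × A_cap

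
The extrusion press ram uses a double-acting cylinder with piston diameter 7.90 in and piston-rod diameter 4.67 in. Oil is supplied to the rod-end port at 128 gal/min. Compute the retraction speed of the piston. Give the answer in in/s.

Rod-side annular area A_ann = π/4 × (7.90² − 4.67²) = 31.89 in^2
Flow into the rod-end port fills the annular volume.
v = Q / A

v ≈ 15.5 in/s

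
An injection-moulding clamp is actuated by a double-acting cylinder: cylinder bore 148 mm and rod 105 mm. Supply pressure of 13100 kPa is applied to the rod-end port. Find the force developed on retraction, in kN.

F ≈ 112 kN

Rod-side annular area A_ann = π/4 × (148² − 105²) = 8544 mm^2
On retraction the pressure acts on the annular area (bore minus rod).
F = P × A_ann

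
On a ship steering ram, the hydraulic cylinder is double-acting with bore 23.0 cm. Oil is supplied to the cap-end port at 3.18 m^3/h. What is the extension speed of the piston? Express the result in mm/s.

v ≈ 21.3 mm/s

Cap-side area A_cap = π/4 × (23.0 cm)² = 415.5 cm^2
v = Q / A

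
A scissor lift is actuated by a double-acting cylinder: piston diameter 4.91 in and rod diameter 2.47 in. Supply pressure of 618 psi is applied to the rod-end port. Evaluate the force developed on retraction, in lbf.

F ≈ 8740 lbf

Rod-side annular area A_ann = π/4 × (4.91² − 2.47²) = 14.14 in^2
On retraction the pressure acts on the annular area (bore minus rod).
F = P × A_ann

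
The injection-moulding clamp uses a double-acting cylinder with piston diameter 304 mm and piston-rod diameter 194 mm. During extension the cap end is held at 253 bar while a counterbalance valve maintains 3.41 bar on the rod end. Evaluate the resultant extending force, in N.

Cap-side area A_cap = π/4 × (304 mm)² = 72580 mm^2
Rod-side annular area A_ann = π/4 × (304² − 194²) = 43020 mm^2
Net thrust = P_cap·A_cap − P_rod·A_ann = 1.836e6 N − 14670 N

F ≈ 1.82e6 N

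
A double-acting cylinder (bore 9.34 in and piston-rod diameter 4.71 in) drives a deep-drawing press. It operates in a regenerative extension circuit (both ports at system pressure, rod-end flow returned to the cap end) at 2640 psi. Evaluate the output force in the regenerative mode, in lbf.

With equal pressure on both faces, forces on the annular region cancel; the net push is pressure × rod cross-section.
Rod cross-section A_rod = π/4 × (4.71 in)² = 17.42 in^2
F = P × A_rod

F ≈ 46000 lbf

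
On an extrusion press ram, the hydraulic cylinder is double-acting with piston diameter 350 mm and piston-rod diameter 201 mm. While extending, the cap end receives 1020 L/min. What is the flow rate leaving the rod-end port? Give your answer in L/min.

Cap-side area A_cap = π/4 × (350 mm)² = 96210 mm^2
Rod-side annular area A_ann = π/4 × (350² − 201²) = 64480 mm^2
Piston speed v = Q_in/A_cap; rod-end outflow Q_out = v × A_ann = Q_in × A_ann/A_cap.

Q_out ≈ 684 L/min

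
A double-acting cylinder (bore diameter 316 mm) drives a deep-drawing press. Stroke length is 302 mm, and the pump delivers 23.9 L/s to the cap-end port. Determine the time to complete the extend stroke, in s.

Cap-side area A_cap = π/4 × (316 mm)² = 78430 mm^2
Swept volume V = A × L; t = V / Q = A·L / Q

t ≈ 0.991 s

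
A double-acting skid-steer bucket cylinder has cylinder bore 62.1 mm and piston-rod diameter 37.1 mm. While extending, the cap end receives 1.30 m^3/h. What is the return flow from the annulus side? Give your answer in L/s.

Cap-side area A_cap = π/4 × (62.1 mm)² = 3029 mm^2
Rod-side annular area A_ann = π/4 × (62.1² − 37.1²) = 1948 mm^2
Piston speed v = Q_in/A_cap; rod-end outflow Q_out = v × A_ann = Q_in × A_ann/A_cap.

Q_out ≈ 0.232 L/s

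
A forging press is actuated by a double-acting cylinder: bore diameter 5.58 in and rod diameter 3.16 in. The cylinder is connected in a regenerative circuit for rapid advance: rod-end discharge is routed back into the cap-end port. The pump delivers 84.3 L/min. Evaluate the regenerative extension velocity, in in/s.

In regeneration the rod-end outflow joins the pump flow into the cap end, so the net volume the pump must supply per unit advance equals the rod cross-section area.
Rod cross-section A_rod = π/4 × (3.16 in)² = 7.843 in^2
v = Q_pump / A_rod

v ≈ 10.9 in/s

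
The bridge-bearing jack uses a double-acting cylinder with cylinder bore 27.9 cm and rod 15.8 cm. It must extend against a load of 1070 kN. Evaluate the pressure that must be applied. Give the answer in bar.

P ≈ 175 bar

Cap-side area A_cap = π/4 × (27.9 cm)² = 611.4 cm^2
P = F / A = 1070 kN / A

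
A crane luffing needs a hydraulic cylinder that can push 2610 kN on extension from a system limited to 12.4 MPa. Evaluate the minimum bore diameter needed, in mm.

Extension force acts on the full piston face: F = P × (π/4)D².
D = √(4F / (πP)) = √(4 × 2610 kN / (π × 12.4 MPa))

D ≈ 518 mm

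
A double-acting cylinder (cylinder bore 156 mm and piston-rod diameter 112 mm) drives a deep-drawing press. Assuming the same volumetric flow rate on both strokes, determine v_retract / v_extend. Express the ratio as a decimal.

v_ret/v_ext ≈ 2.06

Cap-side area A_cap = π/4 × (156 mm)² = 19110 mm^2
Rod-side annular area A_ann = π/4 × (156² − 112²) = 9261 mm^2
For equal Q, v ∝ 1/A, so v_ret/v_ext = A_cap/A_ann.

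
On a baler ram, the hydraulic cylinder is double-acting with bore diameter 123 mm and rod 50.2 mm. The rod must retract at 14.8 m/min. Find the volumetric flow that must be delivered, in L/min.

Q ≈ 147 L/min

Rod-side annular area A_ann = π/4 × (123² − 50.2²) = 9903 mm^2
Q = A × v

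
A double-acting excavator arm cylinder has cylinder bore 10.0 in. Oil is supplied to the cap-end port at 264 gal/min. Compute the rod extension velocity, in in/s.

Cap-side area A_cap = π/4 × (10.0 in)² = 78.54 in^2
v = Q / A

v ≈ 12.9 in/s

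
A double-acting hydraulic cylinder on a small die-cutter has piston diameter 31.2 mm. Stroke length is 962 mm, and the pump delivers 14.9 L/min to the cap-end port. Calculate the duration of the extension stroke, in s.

t ≈ 2.96 s

Cap-side area A_cap = π/4 × (31.2 mm)² = 764.5 mm^2
Swept volume V = A × L; t = V / Q = A·L / Q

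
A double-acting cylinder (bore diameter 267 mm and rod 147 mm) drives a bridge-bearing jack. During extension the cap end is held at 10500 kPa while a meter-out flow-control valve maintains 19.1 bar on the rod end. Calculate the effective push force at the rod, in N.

F ≈ 5.13e5 N

Cap-side area A_cap = π/4 × (267 mm)² = 55990 mm^2
Rod-side annular area A_ann = π/4 × (267² − 147²) = 39020 mm^2
Net thrust = P_cap·A_cap − P_rod·A_ann = 5.879e5 N − 74530 N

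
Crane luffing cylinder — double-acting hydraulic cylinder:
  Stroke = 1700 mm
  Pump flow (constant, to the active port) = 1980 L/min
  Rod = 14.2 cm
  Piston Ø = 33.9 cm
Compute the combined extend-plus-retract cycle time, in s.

Cap-side area A_cap = π/4 × (33.9 cm)² = 902.6 cm^2
Rod-side annular area A_ann = π/4 × (33.9² − 14.2²) = 744.2 cm^2
t_ext = A_cap·L/Q = 4.650 s
t_ret = A_ann·L/Q = 3.834 s
t_cycle = t_ext + t_ret

t ≈ 8.48 s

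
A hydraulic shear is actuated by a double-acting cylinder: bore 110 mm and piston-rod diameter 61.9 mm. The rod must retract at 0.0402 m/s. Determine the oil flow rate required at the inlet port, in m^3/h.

Q ≈ 0.940 m^3/h

Rod-side annular area A_ann = π/4 × (110² − 61.9²) = 6494 mm^2
Q = A × v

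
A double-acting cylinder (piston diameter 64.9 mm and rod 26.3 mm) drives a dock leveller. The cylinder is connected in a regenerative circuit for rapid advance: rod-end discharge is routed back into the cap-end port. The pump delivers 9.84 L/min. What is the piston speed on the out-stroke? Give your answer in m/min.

In regeneration the rod-end outflow joins the pump flow into the cap end, so the net volume the pump must supply per unit advance equals the rod cross-section area.
Rod cross-section A_rod = π/4 × (26.3 mm)² = 543.3 mm^2
v = Q_pump / A_rod

v ≈ 18.1 m/min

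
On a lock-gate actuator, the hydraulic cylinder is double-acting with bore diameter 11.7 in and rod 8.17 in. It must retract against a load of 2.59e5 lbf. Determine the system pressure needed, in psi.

P ≈ 4700 psi

Rod-side annular area A_ann = π/4 × (11.7² − 8.17²) = 55.09 in^2
Retraction: pressure acts on the annular area.
P = F / A = 2.59e5 lbf / A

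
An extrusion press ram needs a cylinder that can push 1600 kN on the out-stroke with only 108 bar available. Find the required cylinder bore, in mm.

Extension force acts on the full piston face: F = P × (π/4)D².
D = √(4F / (πP)) = √(4 × 1600 kN / (π × 108 bar))

D ≈ 434 mm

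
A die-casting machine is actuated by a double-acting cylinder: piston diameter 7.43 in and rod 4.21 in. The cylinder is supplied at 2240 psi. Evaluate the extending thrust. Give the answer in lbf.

Cap-side area A_cap = π/4 × (7.43 in)² = 43.36 in^2
F = P × A_cap = 2240 psi × A_cap

F ≈ 97100 lbf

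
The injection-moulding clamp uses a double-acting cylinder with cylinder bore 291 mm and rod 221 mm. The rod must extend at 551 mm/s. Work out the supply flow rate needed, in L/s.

Cap-side area A_cap = π/4 × (291 mm)² = 66510 mm^2
Q = A × v

Q ≈ 36.6 L/s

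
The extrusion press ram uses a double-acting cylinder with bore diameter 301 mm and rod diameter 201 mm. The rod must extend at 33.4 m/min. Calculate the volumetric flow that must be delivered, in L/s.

Cap-side area A_cap = π/4 × (301 mm)² = 71160 mm^2
Q = A × v

Q ≈ 39.6 L/s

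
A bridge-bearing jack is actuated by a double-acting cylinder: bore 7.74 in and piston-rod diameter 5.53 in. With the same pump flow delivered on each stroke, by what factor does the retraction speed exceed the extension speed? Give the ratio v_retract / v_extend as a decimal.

v_ret/v_ext ≈ 2.04

Cap-side area A_cap = π/4 × (7.74 in)² = 47.05 in^2
Rod-side annular area A_ann = π/4 × (7.74² − 5.53²) = 23.03 in^2
For equal Q, v ∝ 1/A, so v_ret/v_ext = A_cap/A_ann.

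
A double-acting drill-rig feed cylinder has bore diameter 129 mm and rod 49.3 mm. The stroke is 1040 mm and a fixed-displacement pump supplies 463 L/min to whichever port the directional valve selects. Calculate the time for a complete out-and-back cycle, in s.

t ≈ 3.27 s

Cap-side area A_cap = π/4 × (129 mm)² = 13070 mm^2
Rod-side annular area A_ann = π/4 × (129² − 49.3²) = 11160 mm^2
t_ext = A_cap·L/Q = 1.761 s
t_ret = A_ann·L/Q = 1.504 s
t_cycle = t_ext + t_ret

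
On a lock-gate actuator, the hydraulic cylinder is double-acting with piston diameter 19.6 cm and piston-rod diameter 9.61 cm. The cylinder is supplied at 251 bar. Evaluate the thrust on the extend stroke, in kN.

Cap-side area A_cap = π/4 × (19.6 cm)² = 301.7 cm^2
F = P × A_cap = 251 bar × A_cap

F ≈ 757 kN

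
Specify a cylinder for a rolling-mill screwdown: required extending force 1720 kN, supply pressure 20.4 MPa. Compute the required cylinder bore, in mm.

Extension force acts on the full piston face: F = P × (π/4)D².
D = √(4F / (πP)) = √(4 × 1720 kN / (π × 20.4 MPa))

D ≈ 328 mm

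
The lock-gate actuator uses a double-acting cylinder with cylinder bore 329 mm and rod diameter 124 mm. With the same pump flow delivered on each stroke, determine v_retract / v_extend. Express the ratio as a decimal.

v_ret/v_ext ≈ 1.17

Cap-side area A_cap = π/4 × (329 mm)² = 85010 mm^2
Rod-side annular area A_ann = π/4 × (329² − 124²) = 72940 mm^2
For equal Q, v ∝ 1/A, so v_ret/v_ext = A_cap/A_ann.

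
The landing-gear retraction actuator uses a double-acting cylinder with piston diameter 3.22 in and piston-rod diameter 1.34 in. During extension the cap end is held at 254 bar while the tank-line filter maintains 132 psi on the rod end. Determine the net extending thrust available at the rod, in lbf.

Cap-side area A_cap = π/4 × (3.22 in)² = 8.143 in^2
Rod-side annular area A_ann = π/4 × (3.22² − 1.34²) = 6.733 in^2
Net thrust = P_cap·A_cap − P_rod·A_ann = 30000 lbf − 888.8 lbf

F ≈ 29100 lbf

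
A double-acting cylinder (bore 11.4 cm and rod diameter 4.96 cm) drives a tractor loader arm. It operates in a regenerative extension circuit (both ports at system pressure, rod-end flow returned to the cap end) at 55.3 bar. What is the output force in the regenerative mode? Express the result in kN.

With equal pressure on both faces, forces on the annular region cancel; the net push is pressure × rod cross-section.
Rod cross-section A_rod = π/4 × (4.96 cm)² = 19.32 cm^2
F = P × A_rod

F ≈ 10.7 kN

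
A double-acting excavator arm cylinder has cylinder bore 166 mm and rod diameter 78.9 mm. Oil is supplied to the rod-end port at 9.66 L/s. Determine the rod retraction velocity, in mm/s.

Rod-side annular area A_ann = π/4 × (166² − 78.9²) = 16750 mm^2
Flow into the rod-end port fills the annular volume.
v = Q / A

v ≈ 577 mm/s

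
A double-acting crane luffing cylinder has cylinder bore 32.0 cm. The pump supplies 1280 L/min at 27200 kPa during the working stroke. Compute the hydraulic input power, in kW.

Hydraulic power = P × Q

W ≈ 580 kW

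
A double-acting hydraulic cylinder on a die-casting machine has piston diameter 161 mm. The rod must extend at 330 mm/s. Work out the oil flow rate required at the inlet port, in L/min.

Q ≈ 403 L/min

Cap-side area A_cap = π/4 × (161 mm)² = 20360 mm^2
Q = A × v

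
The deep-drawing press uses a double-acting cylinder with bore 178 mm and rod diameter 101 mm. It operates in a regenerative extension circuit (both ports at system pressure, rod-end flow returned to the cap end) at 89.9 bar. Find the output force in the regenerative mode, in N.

F ≈ 72000 N

With equal pressure on both faces, forces on the annular region cancel; the net push is pressure × rod cross-section.
Rod cross-section A_rod = π/4 × (101 mm)² = 8012 mm^2
F = P × A_rod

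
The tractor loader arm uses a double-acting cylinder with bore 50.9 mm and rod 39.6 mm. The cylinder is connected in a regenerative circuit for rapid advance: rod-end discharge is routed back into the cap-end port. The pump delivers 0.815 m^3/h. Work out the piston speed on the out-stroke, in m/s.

In regeneration the rod-end outflow joins the pump flow into the cap end, so the net volume the pump must supply per unit advance equals the rod cross-section area.
Rod cross-section A_rod = π/4 × (39.6 mm)² = 1232 mm^2
v = Q_pump / A_rod

v ≈ 0.184 m/s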